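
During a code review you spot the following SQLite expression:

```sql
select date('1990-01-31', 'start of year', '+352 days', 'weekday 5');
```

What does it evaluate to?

1990-12-21

`start of year` rewinds 1990-01-31 to 1990-01-01.
Applying '+352 days' to 1990-01-01: counting 352 days forward gives 1990-12-19.
`weekday 5` advances to the next Friday; 1990-12-19 is a Wednesday, so it moves forward to 1990-12-21.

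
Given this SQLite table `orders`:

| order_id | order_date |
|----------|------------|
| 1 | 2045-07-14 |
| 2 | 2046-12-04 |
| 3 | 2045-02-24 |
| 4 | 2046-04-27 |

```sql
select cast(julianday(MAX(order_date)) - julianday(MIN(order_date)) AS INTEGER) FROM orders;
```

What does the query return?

648

MIN = 2045-02-24, MAX = 2046-12-04.
4 days remain in February 2045 after the 24th (28 − 24).
Full months from March 2045 through November 2046 contribute their day counts.
Then 4 days into December 2046.
Total: 4 + 31 + 30 + 31 + 30 + 31 + 31 + 30 + 31 + 30 + 31 + 31 + 28 + 31 + 30 + 31 + 30 + 31 + 31 + 30 + 31 + 30 + 4 = 648.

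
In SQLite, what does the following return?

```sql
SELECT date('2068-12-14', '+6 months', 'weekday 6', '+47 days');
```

Adding +6 months to 2068-12-14 gives 2069-06-14.
`weekday 6` advances to the next Saturday; 2069-06-14 is a Friday, so it moves forward to 2069-06-15.
Applying '+47 days' to 2069-06-15: counting 47 days forward gives 2069-08-01.

2069-08-01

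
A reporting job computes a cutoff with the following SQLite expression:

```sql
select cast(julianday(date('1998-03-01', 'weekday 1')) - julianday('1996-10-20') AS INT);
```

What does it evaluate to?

`weekday 1` advances to the next Monday; 1998-03-01 is a Sunday, so it moves forward to 1998-03-02.
11 days remain in October 1996 after the 20th (31 − 20).
Full months from November 1996 through February 1998 contribute their day counts.
Then 2 days into March 1998.
Total: 11 + 30 + 31 + 31 + 28 + 31 + 30 + 31 + 30 + 31 + 31 + 30 + 31 + 30 + 31 + 31 + 28 + 2 = 498.

498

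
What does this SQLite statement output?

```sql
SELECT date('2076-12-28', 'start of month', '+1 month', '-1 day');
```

`start of month` rewinds 2076-12-28 to 2076-12-01.
Adding +1 month to 2076-12-01 gives 2077-01-01.
Going back 1 day from 2077-01-01 reaches 2076-12-31 (last day of December, 31 days).

2076-12-31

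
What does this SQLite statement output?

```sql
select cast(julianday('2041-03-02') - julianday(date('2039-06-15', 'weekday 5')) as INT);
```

624

`weekday 5` advances to the next Friday; 2039-06-15 is a Wednesday, so it moves forward to 2039-06-17.
13 days remain in June 2039 after the 17th (30 − 17).
Full months from July 2039 through February 2041 contribute their day counts.
Then 2 days into March 2041.
Total: 13 + 31 + 31 + 30 + 31 + 30 + 31 + 31 + 29 + 31 + 30 + 31 + 30 + 31 + 31 + 30 + 31 + 30 + 31 + 31 + 28 + 2 = 624.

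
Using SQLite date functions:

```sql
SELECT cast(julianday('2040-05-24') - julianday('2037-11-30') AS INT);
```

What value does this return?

906

0 days remain in November 2037 after the 30th (30 − 30).
Full months from December 2037 through April 2040 contribute their day counts.
Then 24 days into May 2040.
Total: 0 + 31 + 31 + 28 + 31 + 30 + 31 + 30 + 31 + 31 + 30 + 31 + 30 + 31 + 31 + 28 + 31 + 30 + 31 + 30 + 31 + 31 + 30 + 31 + 30 + 31 + 31 + 29 + 31 + 30 + 24 = 906.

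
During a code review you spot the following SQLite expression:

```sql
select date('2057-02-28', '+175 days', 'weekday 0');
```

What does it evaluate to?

2057-08-26

Applying '+175 days' to 2057-02-28: counting 175 days forward gives 2057-08-22.
`weekday 0` advances to the next Sunday; 2057-08-22 is a Wednesday, so it moves forward to 2057-08-26.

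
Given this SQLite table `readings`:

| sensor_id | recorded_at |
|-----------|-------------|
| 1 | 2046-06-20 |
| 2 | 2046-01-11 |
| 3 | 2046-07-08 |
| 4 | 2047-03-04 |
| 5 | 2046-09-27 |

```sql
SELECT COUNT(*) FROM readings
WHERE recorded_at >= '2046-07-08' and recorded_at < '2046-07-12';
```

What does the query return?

Rows in [2046-07-08, 2046-07-12): 2046-07-08 → 1 row.

1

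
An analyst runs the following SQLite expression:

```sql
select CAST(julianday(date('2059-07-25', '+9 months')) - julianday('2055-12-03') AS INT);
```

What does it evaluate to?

1605

Adding +9 months to 2059-07-25 gives 2060-04-25.
28 days remain in December 2055 after the 3rd (31 − 3).
Full months from January 2056 through March 2060 contribute their day counts.
Then 25 days into April 2060.
Total: 28 + 31 + 29 + 31 + 30 + 31 + 30 + 31 + 31 + 30 + 31 + 30 + 31 + 31 + 28 + 31 + 30 + 31 + 30 + 31 + 31 + 30 + 31 + 30 + 31 + 31 + 28 + 31 + 30 + 31 + 30 + 31 + 31 + 30 + 31 + 30 + 31 + 31 + 28 + 31 + 30 + 31 + 30 + 31 + 31 + 30 + 31 + 30 + 31 + 31 + 29 + 31 + 25 = 1605.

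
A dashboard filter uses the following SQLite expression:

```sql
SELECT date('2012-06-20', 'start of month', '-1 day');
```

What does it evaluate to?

`start of month` rewinds 2012-06-20 to 2012-06-01.
Going back 1 day from 2012-06-01 reaches 2012-05-31 (last day of May, 31 days).

2012-05-31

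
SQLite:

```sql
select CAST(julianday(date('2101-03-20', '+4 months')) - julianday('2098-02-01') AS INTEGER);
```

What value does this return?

Adding +4 months to 2101-03-20 gives 2101-07-20.
27 days remain in February 2098 after the 1st (28 − 1).
Full months from March 2098 through June 2101 contribute their day counts.
Then 20 days into July 2101.
Total: 27 + 31 + 30 + 31 + 30 + 31 + 31 + 30 + 31 + 30 + 31 + 31 + 28 + 31 + 30 + 31 + 30 + 31 + 31 + 30 + 31 + 30 + 31 + 31 + 28 + 31 + 30 + 31 + 30 + 31 + 31 + 30 + 31 + 30 + 31 + 31 + 28 + 31 + 30 + 31 + 30 + 20 = 1264.

1264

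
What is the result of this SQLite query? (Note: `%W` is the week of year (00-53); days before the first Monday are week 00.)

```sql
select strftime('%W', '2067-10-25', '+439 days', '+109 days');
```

First apply '+439 days', '+109 days': 2067-10-25 → 2069-04-25.
2069-04-25 is a Thursday. SQLite's %W counts Mondays since the year started; the result is 16.

16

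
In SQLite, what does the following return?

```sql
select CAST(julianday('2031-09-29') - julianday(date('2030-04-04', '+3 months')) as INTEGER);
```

Adding +3 months to 2030-04-04 gives 2030-07-04.
27 days remain in July 2030 after the 4th (31 − 4).
Full months from August 2030 through August 2031 contribute their day counts.
Then 29 days into September 2031.
Total: 27 + 31 + 30 + 31 + 30 + 31 + 31 + 28 + 31 + 30 + 31 + 30 + 31 + 31 + 29 = 452.

452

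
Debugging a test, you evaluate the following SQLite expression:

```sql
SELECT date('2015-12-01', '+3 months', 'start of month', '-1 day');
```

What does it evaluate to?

Adding +3 months to 2015-12-01 gives 2016-03-01.
`start of month` rewinds 2016-03-01 to 2016-03-01.
Going back 1 day from 2016-03-01 reaches 2016-02-29 (last day of February, 29 days).

2016-02-29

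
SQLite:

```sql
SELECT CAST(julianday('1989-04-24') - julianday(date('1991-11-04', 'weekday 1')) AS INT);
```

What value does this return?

-924

`weekday 1` advances to the next Monday; 1991-11-04 is already a Monday, so it stays at 1991-11-04.
6 days remain in April 1989 after the 24th (30 − 24).
Full months from May 1989 through October 1991 contribute their day counts.
Then 4 days into November 1991.
Total: 6 + 31 + 30 + 31 + 31 + 30 + 31 + 30 + 31 + 31 + 28 + 31 + 30 + 31 + 30 + 31 + 31 + 30 + 31 + 30 + 31 + 31 + 28 + 31 + 30 + 31 + 30 + 31 + 31 + 30 + 31 + 4 = 924.
The subtraction is earlier − later, so the result is −924 → -924.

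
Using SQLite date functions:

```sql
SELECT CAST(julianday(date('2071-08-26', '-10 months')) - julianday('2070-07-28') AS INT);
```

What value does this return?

Adding -10 months to 2071-08-26 gives 2070-10-26.
3 days remain in July 2070 after the 28th (31 − 28).
August 2070: 31 days.
September 2070: 30 days.
Then 26 days into October 2070.
Total: 3 + 31 + 30 + 26 = 90.

90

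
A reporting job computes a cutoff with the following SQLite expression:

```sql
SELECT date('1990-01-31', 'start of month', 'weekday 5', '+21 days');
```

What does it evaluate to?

`start of month` rewinds 1990-01-31 to 1990-01-01.
`weekday 5` advances to the next Friday; 1990-01-01 is a Monday, so it moves forward to 1990-01-05.
Advancing 21 more days within January lands on 1990-01-26.

1990-01-26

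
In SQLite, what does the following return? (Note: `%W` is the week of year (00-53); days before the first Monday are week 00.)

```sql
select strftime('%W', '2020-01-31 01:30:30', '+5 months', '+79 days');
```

First apply '+5 months', '+79 days': 2020-01-31 01:30:30 → 2020-09-18 01:30:30.
2020-09-18 is a Friday. SQLite's %W counts Mondays since the year started; the result is 37.

37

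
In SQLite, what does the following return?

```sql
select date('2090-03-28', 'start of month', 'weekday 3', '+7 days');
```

`start of month` rewinds 2090-03-28 to 2090-03-01.
`weekday 3` advances to the next Wednesday; 2090-03-01 is already a Wednesday, so it stays at 2090-03-01.
Advancing 7 more days within March lands on 2090-03-08.

2090-03-08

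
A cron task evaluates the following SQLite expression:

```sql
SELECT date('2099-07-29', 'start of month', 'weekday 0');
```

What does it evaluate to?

2099-07-05

`start of month` rewinds 2099-07-29 to 2099-07-01.
`weekday 0` advances to the next Sunday; 2099-07-01 is a Wednesday, so it moves forward to 2099-07-05.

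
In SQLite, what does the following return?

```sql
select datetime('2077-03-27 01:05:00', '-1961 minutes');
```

2077-03-25 16:24:00

1961 minutes = 32h 41m; -1961 minutes from 2077-03-27 01:05:00 is 2077-03-25 16:24:00 (crosses midnight).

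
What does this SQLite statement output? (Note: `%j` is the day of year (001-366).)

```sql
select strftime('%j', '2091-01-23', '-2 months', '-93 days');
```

234

First apply '-2 months', '-93 days': 2091-01-23 → 2090-08-22.
Day-of-year for 2090-08-22: days since 2090-01-01 inclusive = 234, zero-padded to 234.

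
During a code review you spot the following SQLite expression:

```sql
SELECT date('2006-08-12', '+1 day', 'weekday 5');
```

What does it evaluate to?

2006-08-18

Advancing 1 more day within August lands on 2006-08-13.
`weekday 5` advances to the next Friday; 2006-08-13 is a Sunday, so it moves forward to 2006-08-18.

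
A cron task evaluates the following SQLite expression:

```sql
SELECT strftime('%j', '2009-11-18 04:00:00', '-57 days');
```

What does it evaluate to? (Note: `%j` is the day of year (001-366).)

First apply '-57 days': 2009-11-18 04:00:00 → 2009-09-22 04:00:00.
Day-of-year for 2009-09-22: days since 2009-01-01 inclusive = 265, zero-padded to 265.

265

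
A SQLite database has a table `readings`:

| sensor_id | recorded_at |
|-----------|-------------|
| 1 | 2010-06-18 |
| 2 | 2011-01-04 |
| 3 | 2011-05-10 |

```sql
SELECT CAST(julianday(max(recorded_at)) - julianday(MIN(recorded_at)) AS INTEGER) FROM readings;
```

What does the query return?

MIN = 2010-06-18, MAX = 2011-05-10.
12 days remain in June 2010 after the 18th (30 − 18).
Full months from July 2010 through April 2011 contribute their day counts.
Then 10 days into May 2011.
Total: 12 + 31 + 31 + 30 + 31 + 30 + 31 + 31 + 28 + 31 + 30 + 10 = 326.

326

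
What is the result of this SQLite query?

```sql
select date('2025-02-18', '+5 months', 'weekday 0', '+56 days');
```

Adding +5 months to 2025-02-18 gives 2025-07-18.
`weekday 0` advances to the next Sunday; 2025-07-18 is a Friday, so it moves forward to 2025-07-20.
Applying '+56 days' to 2025-07-20: counting 56 days forward gives 2025-09-14.

2025-09-14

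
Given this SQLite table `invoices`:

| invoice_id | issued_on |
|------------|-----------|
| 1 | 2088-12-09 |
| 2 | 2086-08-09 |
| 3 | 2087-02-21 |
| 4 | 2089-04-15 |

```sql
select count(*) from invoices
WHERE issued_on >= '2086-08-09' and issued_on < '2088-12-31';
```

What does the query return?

Rows in [2086-08-09, 2088-12-31): 2088-12-09, 2086-08-09, 2087-02-21 → 3 rows.

3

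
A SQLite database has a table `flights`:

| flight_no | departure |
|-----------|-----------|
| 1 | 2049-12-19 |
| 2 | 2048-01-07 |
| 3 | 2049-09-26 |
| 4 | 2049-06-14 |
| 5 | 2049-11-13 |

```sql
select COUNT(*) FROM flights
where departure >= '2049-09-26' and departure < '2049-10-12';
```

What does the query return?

1

Rows in [2049-09-26, 2049-10-12): 2049-09-26 → 1 row.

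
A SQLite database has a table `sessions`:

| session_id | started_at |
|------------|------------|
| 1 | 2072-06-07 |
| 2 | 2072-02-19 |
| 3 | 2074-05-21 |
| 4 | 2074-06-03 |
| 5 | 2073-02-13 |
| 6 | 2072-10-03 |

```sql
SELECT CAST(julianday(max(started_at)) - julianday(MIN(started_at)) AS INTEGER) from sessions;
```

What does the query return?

MIN = 2072-02-19, MAX = 2074-06-03.
10 days remain in February 2072 after the 19th (29 − 19).
Full months from March 2072 through May 2074 contribute their day counts.
Then 3 days into June 2074.
Total: 10 + 31 + 30 + 31 + 30 + 31 + 31 + 30 + 31 + 30 + 31 + 31 + 28 + 31 + 30 + 31 + 30 + 31 + 31 + 30 + 31 + 30 + 31 + 31 + 28 + 31 + 30 + 31 + 3 = 835.

835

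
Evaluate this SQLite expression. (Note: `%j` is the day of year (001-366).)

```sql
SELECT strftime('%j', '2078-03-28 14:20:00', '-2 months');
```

First apply '-2 months': 2078-03-28 14:20:00 → 2078-01-28 14:20:00.
Day-of-year for 2078-01-28: days since 2078-01-01 inclusive = 28, zero-padded to 028.

028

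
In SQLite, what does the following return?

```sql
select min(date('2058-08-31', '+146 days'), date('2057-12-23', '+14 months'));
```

2059-01-24

date('2058-08-31', '+146 days') → 2059-01-24.
date('2057-12-23', '+14 months') → 2059-02-23.
Earlier of the two is 2059-01-24.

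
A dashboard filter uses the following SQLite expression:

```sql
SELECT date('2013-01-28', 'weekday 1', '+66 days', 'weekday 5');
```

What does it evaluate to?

`weekday 1` advances to the next Monday; 2013-01-28 is already a Monday, so it stays at 2013-01-28.
Applying '+66 days' to 2013-01-28: counting 66 days forward gives 2013-04-04.
`weekday 5` advances to the next Friday; 2013-04-04 is a Thursday, so it moves forward to 2013-04-05.

2013-04-05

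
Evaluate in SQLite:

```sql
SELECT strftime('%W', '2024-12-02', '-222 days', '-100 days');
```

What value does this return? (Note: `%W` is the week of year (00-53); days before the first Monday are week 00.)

First apply '-222 days', '-100 days': 2024-12-02 → 2024-01-15.
2024-01-15 is a Monday. SQLite's %W counts Mondays since the year started; the result is 03.

03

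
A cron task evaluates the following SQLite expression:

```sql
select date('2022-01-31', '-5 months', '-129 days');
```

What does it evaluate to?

2021-04-24

Adding -5 months to 2022-01-31 gives 2021-08-31.
Applying '-129 days' to 2021-08-31: counting 129 days back gives 2021-04-24.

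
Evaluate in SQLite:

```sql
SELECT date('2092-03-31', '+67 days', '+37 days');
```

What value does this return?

2092-07-13

Applying '+67 days' to 2092-03-31: counting 67 days forward gives 2092-06-06.
June 2092 has 30 days; 24 remain after the 6th, so 25 days reach 2092-07-01.
Advancing 12 more days within July lands on 2092-07-13.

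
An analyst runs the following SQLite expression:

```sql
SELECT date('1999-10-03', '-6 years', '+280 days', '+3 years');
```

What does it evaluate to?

1997-07-10

Adding -6 years to 1999-10-03 gives 1993-10-03.
Applying '+280 days' to 1993-10-03: counting 280 days forward gives 1994-07-10.
Adding +3 years to 1994-07-10 gives 1997-07-10.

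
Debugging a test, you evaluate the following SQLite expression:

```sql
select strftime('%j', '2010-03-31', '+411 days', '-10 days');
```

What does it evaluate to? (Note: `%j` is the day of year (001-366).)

First apply '+411 days', '-10 days': 2010-03-31 → 2011-05-06.
Day-of-year for 2011-05-06: days since 2011-01-01 inclusive = 126, zero-padded to 126.

126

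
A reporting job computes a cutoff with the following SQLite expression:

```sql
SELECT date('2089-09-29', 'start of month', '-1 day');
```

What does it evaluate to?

2089-08-31

`start of month` rewinds 2089-09-29 to 2089-09-01.
Going back 1 day from 2089-09-01 reaches 2089-08-31 (last day of August, 31 days).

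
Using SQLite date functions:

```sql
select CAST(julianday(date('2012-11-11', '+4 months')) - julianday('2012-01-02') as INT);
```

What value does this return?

Adding +4 months to 2012-11-11 gives 2013-03-11.
29 days remain in January 2012 after the 2nd (31 − 2).
Full months from February 2012 through February 2013 contribute their day counts.
Then 11 days into March 2013.
Total: 29 + 29 + 31 + 30 + 31 + 30 + 31 + 31 + 30 + 31 + 30 + 31 + 31 + 28 + 11 = 434.

434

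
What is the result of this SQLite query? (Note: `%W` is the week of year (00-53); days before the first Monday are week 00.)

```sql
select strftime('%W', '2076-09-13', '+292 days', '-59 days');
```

First apply '+292 days', '-59 days': 2076-09-13 → 2077-05-04.
2077-05-04 is a Tuesday. SQLite's %W counts Mondays since the year started; the result is 18.

18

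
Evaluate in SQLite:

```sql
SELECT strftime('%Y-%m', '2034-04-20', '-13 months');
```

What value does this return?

2033-03

First apply '-13 months': 2034-04-20 → 2033-03-20.
`%Y-%m` extracts the year-month: 2033-03.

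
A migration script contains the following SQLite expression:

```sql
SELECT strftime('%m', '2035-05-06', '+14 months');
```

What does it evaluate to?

First apply '+14 months': 2035-05-06 → 2036-07-06.
`%m` extracts the 2-digit month (01-12): 07.

07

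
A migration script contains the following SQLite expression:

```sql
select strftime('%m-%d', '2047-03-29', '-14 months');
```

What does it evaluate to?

First apply '-14 months': 2047-03-29 → 2046-01-29.
`%m-%d` extracts the month-day: 01-29.

01-29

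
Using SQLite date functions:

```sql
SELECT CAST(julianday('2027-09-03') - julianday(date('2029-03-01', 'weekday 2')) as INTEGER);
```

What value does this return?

`weekday 2` advances to the next Tuesday; 2029-03-01 is a Thursday, so it moves forward to 2029-03-06.
27 days remain in September 2027 after the 3rd (30 − 3).
Full months from October 2027 through February 2029 contribute their day counts.
Then 6 days into March 2029.
Total: 27 + 31 + 30 + 31 + 31 + 29 + 31 + 30 + 31 + 30 + 31 + 31 + 30 + 31 + 30 + 31 + 31 + 28 + 6 = 550.
The subtraction is earlier − later, so the result is −550 → -550.

-550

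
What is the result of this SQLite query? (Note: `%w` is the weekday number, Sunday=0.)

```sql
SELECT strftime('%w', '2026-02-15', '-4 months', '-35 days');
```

3

First apply '-4 months', '-35 days': 2026-02-15 → 2025-09-10.
2025-09-10 is a Wednesday; with Sunday=0 that is 3.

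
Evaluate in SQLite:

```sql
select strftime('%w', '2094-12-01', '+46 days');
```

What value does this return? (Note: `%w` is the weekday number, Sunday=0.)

0

First apply '+46 days': 2094-12-01 → 2095-01-16.
2095-01-16 is a Sunday; with Sunday=0 that is 0.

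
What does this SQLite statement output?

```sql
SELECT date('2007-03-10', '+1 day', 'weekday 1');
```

2007-03-12

Advancing 1 more day within March lands on 2007-03-11.
`weekday 1` advances to the next Monday; 2007-03-11 is a Sunday, so it moves forward to 2007-03-12.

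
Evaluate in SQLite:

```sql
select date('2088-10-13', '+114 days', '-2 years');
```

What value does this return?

2087-02-04

Applying '+114 days' to 2088-10-13: counting 114 days forward gives 2089-02-04.
Adding -2 years to 2089-02-04 gives 2087-02-04.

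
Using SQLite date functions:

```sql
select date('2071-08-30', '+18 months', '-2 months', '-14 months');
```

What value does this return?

2071-11-02

Adding +18 months to 2071-08-30 targets 2073-02-30. February 2073 has only 28 days, so SQLite normalizes the 2-day overflow forward to 2073-03-02.
Adding -2 months to 2073-03-02 gives 2073-01-02.
Adding -14 months to 2073-01-02 gives 2071-11-02.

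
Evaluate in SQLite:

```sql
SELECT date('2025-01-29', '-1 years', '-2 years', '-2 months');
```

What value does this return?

2021-11-29

Adding -1 year to 2025-01-29 gives 2024-01-29.
Adding -2 years to 2024-01-29 gives 2022-01-29.
Adding -2 months to 2022-01-29 gives 2021-11-29.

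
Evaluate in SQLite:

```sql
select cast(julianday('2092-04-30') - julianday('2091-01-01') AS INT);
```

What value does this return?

485

30 days remain in January 2091 after the 1st (31 − 1).
Full months from February 2091 through March 2092 contribute their day counts.
Then 30 days into April 2092.
Total: 30 + 28 + 31 + 30 + 31 + 30 + 31 + 31 + 30 + 31 + 30 + 31 + 31 + 29 + 31 + 30 = 485.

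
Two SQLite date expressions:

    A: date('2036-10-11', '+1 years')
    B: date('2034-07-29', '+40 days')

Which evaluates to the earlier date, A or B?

A = 2037-10-11.
B = 2034-09-07.
B is earlier.

B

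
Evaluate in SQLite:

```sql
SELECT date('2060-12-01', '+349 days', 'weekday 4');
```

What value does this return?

Applying '+349 days' to 2060-12-01: counting 349 days forward gives 2061-11-15.
`weekday 4` advances to the next Thursday; 2061-11-15 is a Tuesday, so it moves forward to 2061-11-17.

2061-11-17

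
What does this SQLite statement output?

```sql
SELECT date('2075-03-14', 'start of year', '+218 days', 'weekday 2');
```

2075-08-13

`start of year` rewinds 2075-03-14 to 2075-01-01.
Applying '+218 days' to 2075-01-01: counting 218 days forward gives 2075-08-07.
`weekday 2` advances to the next Tuesday; 2075-08-07 is a Wednesday, so it moves forward to 2075-08-13.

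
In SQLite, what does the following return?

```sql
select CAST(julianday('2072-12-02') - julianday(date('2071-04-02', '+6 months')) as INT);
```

427

Adding +6 months to 2071-04-02 gives 2071-10-02.
29 days remain in October 2071 after the 2nd (31 − 2).
Full months from November 2071 through November 2072 contribute their day counts.
Then 2 days into December 2072.
Total: 29 + 30 + 31 + 31 + 29 + 31 + 30 + 31 + 30 + 31 + 31 + 30 + 31 + 30 + 2 = 427.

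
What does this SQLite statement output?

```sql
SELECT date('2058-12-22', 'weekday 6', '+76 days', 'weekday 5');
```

2059-03-14

`weekday 6` advances to the next Saturday; 2058-12-22 is a Sunday, so it moves forward to 2058-12-28.
Applying '+76 days' to 2058-12-28: counting 76 days forward gives 2059-03-14.
`weekday 5` advances to the next Friday; 2059-03-14 is already a Friday, so it stays at 2059-03-14.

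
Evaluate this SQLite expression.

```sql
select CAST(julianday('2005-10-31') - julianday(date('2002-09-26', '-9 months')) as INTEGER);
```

1405

Adding -9 months to 2002-09-26 gives 2001-12-26.
5 days remain in December 2001 after the 26th (31 − 26).
Full months from January 2002 through September 2005 contribute their day counts.
Then 31 days into October 2005.
Total: 5 + 31 + 28 + 31 + 30 + 31 + 30 + 31 + 31 + 30 + 31 + 30 + 31 + 31 + 28 + 31 + 30 + 31 + 30 + 31 + 31 + 30 + 31 + 30 + 31 + 31 + 29 + 31 + 30 + 31 + 30 + 31 + 31 + 30 + 31 + 30 + 31 + 31 + 28 + 31 + 30 + 31 + 30 + 31 + 31 + 30 + 31 = 1405.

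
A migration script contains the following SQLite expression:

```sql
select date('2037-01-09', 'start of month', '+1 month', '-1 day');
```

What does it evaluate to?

`start of month` rewinds 2037-01-09 to 2037-01-01.
Adding +1 month to 2037-01-01 gives 2037-02-01.
Going back 1 day from 2037-02-01 reaches 2037-01-31 (last day of January, 31 days).

2037-01-31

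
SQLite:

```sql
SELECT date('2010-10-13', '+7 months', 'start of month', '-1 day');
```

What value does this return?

Adding +7 months to 2010-10-13 gives 2011-05-13.
`start of month` rewinds 2011-05-13 to 2011-05-01.
Going back 1 day from 2011-05-01 reaches 2011-04-30 (last day of April, 30 days).

2011-04-30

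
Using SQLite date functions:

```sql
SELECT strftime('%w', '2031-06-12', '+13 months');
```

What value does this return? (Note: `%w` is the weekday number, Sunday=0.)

First apply '+13 months': 2031-06-12 → 2032-07-12.
2032-07-12 is a Monday; with Sunday=0 that is 1.

1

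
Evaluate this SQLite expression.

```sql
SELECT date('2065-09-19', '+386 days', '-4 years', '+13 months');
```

Applying '+386 days' to 2065-09-19: counting 386 days forward gives 2066-10-10.
Adding -4 years to 2066-10-10 gives 2062-10-10.
Adding +13 months to 2062-10-10 gives 2063-11-10.

2063-11-10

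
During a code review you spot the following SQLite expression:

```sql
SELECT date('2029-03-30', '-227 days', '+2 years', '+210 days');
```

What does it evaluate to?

2031-03-13

Applying '-227 days' to 2029-03-30: counting 227 days back gives 2028-08-15.
Adding +2 years to 2028-08-15 gives 2030-08-15.
Applying '+210 days' to 2030-08-15: counting 210 days forward gives 2031-03-13.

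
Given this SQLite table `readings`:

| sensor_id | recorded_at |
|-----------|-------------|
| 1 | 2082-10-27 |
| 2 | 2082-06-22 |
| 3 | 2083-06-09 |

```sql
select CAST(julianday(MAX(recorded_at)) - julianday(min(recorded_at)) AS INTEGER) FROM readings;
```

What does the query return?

MIN = 2082-06-22, MAX = 2083-06-09.
8 days remain in June 2082 after the 22nd (30 − 22).
Full months from July 2082 through May 2083 contribute their day counts.
Then 9 days into June 2083.
Total: 8 + 31 + 31 + 30 + 31 + 30 + 31 + 31 + 28 + 31 + 30 + 31 + 9 = 352.

352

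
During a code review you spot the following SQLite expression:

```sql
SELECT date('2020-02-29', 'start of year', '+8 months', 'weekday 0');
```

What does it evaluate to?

2020-09-06

`start of year` rewinds 2020-02-29 to 2020-01-01.
Adding +8 months to 2020-01-01 gives 2020-09-01.
`weekday 0` advances to the next Sunday; 2020-09-01 is a Tuesday, so it moves forward to 2020-09-06.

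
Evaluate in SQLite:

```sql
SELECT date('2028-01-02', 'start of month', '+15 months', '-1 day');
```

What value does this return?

`start of month` rewinds 2028-01-02 to 2028-01-01.
Adding +15 months to 2028-01-01 gives 2029-04-01.
Going back 1 day from 2029-04-01 reaches 2029-03-31 (last day of March, 31 days).

2029-03-31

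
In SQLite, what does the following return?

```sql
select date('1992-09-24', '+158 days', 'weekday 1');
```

1993-03-01

Applying '+158 days' to 1992-09-24: counting 158 days forward gives 1993-03-01.
`weekday 1` advances to the next Monday; 1993-03-01 is already a Monday, so it stays at 1993-03-01.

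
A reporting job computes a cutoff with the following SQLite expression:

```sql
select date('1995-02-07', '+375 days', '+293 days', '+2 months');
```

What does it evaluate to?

Applying '+375 days' to 1995-02-07: counting 375 days forward gives 1996-02-17.
Applying '+293 days' to 1996-02-17: counting 293 days forward gives 1996-12-06.
Adding +2 months to 1996-12-06 gives 1997-02-06.

1997-02-06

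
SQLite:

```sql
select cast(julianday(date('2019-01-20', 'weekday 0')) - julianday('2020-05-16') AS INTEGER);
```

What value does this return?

`weekday 0` advances to the next Sunday; 2019-01-20 is already a Sunday, so it stays at 2019-01-20.
11 days remain in January 2019 after the 20th (31 − 20).
Full months from February 2019 through April 2020 contribute their day counts.
Then 16 days into May 2020.
Total: 11 + 28 + 31 + 30 + 31 + 30 + 31 + 31 + 30 + 31 + 30 + 31 + 31 + 29 + 31 + 30 + 16 = 482.
The subtraction is earlier − later, so the result is −482 → -482.

-482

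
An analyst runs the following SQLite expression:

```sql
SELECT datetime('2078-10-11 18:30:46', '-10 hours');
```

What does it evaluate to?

2078-10-11 08:30:46

-10 hours from 2078-10-11 18:30:46 is 2078-10-11 08:30:46.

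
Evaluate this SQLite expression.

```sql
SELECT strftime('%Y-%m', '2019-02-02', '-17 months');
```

2017-09

First apply '-17 months': 2019-02-02 → 2017-09-02.
`%Y-%m` extracts the year-month: 2017-09.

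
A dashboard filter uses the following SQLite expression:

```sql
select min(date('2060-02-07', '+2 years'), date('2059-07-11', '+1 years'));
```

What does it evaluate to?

2060-07-11

date('2060-02-07', '+2 years') → 2062-02-07.
date('2059-07-11', '+1 years') → 2060-07-11.
Earlier of the two is 2060-07-11.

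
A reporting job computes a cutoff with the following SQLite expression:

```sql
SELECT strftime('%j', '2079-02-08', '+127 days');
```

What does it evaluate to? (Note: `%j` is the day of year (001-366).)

166

First apply '+127 days': 2079-02-08 → 2079-06-15.
Day-of-year for 2079-06-15: days since 2079-01-01 inclusive = 166, zero-padded to 166.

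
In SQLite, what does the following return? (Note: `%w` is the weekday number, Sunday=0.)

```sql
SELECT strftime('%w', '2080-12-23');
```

2080-12-23 is a Monday; with Sunday=0 that is 1.

1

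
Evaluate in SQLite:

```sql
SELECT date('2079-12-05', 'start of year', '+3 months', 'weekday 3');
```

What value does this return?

`start of year` rewinds 2079-12-05 to 2079-01-01.
Adding +3 months to 2079-01-01 gives 2079-04-01.
`weekday 3` advances to the next Wednesday; 2079-04-01 is a Saturday, so it moves forward to 2079-04-05.

2079-04-05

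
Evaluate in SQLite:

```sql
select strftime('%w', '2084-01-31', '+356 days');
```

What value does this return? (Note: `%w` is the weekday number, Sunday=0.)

First apply '+356 days': 2084-01-31 → 2085-01-21.
2085-01-21 is a Sunday; with Sunday=0 that is 0.

0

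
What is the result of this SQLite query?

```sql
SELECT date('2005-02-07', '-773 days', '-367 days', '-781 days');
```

Applying '-773 days' to 2005-02-07: counting 773 days back gives 2002-12-27.
Applying '-367 days' to 2002-12-27: counting 367 days back gives 2001-12-25.
Applying '-781 days' to 2001-12-25: counting 781 days back gives 1999-11-05.

1999-11-05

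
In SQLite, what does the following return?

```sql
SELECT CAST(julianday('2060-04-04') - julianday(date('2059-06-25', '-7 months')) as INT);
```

496

Adding -7 months to 2059-06-25 gives 2058-11-25.
5 days remain in November 2058 after the 25th (30 − 25).
Full months from December 2058 through March 2060 contribute their day counts.
Then 4 days into April 2060.
Total: 5 + 31 + 31 + 28 + 31 + 30 + 31 + 30 + 31 + 31 + 30 + 31 + 30 + 31 + 31 + 29 + 31 + 4 = 496.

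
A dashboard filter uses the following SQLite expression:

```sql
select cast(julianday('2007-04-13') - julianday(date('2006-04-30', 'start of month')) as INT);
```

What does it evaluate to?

`start of month` rewinds 2006-04-30 to 2006-04-01.
29 days remain in April 2006 after the 1st (30 − 1).
Full months from May 2006 through March 2007 contribute their day counts.
Then 13 days into April 2007.
Total: 29 + 31 + 30 + 31 + 31 + 30 + 31 + 30 + 31 + 31 + 28 + 31 + 13 = 377.

377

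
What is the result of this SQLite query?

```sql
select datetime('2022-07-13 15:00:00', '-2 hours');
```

-2 hours from 2022-07-13 15:00:00 is 2022-07-13 13:00:00.

2022-07-13 13:00:00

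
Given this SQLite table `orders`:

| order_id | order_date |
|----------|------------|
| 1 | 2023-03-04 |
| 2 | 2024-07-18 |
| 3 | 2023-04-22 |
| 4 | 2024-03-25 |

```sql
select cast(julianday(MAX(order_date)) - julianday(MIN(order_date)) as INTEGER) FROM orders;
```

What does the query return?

MIN = 2023-03-04, MAX = 2024-07-18.
27 days remain in March 2023 after the 4th (31 − 4).
Full months from April 2023 through June 2024 contribute their day counts.
Then 18 days into July 2024.
Total: 27 + 30 + 31 + 30 + 31 + 31 + 30 + 31 + 30 + 31 + 31 + 29 + 31 + 30 + 31 + 30 + 18 = 502.

502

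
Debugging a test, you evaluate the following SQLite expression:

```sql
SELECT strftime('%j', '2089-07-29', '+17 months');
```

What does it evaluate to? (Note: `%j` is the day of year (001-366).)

363

First apply '+17 months': 2089-07-29 → 2090-12-29.
Day-of-year for 2090-12-29: days since 2090-01-01 inclusive = 363, zero-padded to 363.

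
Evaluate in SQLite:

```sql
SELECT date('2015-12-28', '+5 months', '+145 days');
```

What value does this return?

2016-10-20

Adding +5 months to 2015-12-28 gives 2016-05-28.
Applying '+145 days' to 2016-05-28: counting 145 days forward gives 2016-10-20.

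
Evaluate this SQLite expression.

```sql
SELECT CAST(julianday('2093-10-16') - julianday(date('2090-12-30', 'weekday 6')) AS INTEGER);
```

1021

`weekday 6` advances to the next Saturday; 2090-12-30 is already a Saturday, so it stays at 2090-12-30.
1 day remains in December 2090 after the 30th (31 − 30).
Full months from January 2091 through September 2093 contribute their day counts.
Then 16 days into October 2093.
Total: 1 + 31 + 28 + 31 + 30 + 31 + 30 + 31 + 31 + 30 + 31 + 30 + 31 + 31 + 29 + 31 + 30 + 31 + 30 + 31 + 31 + 30 + 31 + 30 + 31 + 31 + 28 + 31 + 30 + 31 + 30 + 31 + 31 + 30 + 16 = 1021.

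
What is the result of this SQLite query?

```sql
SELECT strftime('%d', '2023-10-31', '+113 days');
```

21

First apply '+113 days': 2023-10-31 → 2024-02-21.
`%d` extracts the 2-digit day of month: 21.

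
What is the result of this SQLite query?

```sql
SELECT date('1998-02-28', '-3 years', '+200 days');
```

1995-09-16

Adding -3 years to 1998-02-28 gives 1995-02-28.
Applying '+200 days' to 1995-02-28: counting 200 days forward gives 1995-09-16.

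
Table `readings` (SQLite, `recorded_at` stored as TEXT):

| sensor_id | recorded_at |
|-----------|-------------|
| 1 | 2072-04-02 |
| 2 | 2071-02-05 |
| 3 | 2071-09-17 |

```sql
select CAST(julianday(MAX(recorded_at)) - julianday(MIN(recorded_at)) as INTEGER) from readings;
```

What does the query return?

MIN = 2071-02-05, MAX = 2072-04-02.
23 days remain in February 2071 after the 5th (28 − 5).
Full months from March 2071 through March 2072 contribute their day counts.
Then 2 days into April 2072.
Total: 23 + 31 + 30 + 31 + 30 + 31 + 31 + 30 + 31 + 30 + 31 + 31 + 29 + 31 + 2 = 422.

422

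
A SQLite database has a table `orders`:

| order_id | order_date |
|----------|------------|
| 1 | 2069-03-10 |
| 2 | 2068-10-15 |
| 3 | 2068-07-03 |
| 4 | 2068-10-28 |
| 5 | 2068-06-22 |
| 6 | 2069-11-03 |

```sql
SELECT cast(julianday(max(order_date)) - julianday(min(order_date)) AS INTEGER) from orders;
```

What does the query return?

MIN = 2068-06-22, MAX = 2069-11-03.
8 days remain in June 2068 after the 22nd (30 − 22).
Full months from July 2068 through October 2069 contribute their day counts.
Then 3 days into November 2069.
Total: 8 + 31 + 31 + 30 + 31 + 30 + 31 + 31 + 28 + 31 + 30 + 31 + 30 + 31 + 31 + 30 + 31 + 3 = 499.

499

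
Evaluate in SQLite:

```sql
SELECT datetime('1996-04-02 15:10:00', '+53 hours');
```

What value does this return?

1996-04-04 20:10:00

+53 hours from 1996-04-02 15:10:00 is 1996-04-04 20:10:00 (crosses midnight).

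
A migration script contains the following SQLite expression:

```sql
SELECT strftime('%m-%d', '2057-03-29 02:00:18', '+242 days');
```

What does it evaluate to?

First apply '+242 days': 2057-03-29 02:00:18 → 2057-11-26 02:00:18.
`%m-%d` extracts the month-day: 11-26.

11-26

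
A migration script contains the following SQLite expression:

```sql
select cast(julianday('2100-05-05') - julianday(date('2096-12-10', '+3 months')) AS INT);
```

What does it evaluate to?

1151

Adding +3 months to 2096-12-10 gives 2097-03-10.
21 days remain in March 2097 after the 10th (31 − 10).
Full months from April 2097 through April 2100 contribute their day counts.
Then 5 days into May 2100.
Total: 21 + 30 + 31 + 30 + 31 + 31 + 30 + 31 + 30 + 31 + 31 + 28 + 31 + 30 + 31 + 30 + 31 + 31 + 30 + 31 + 30 + 31 + 31 + 28 + 31 + 30 + 31 + 30 + 31 + 31 + 30 + 31 + 30 + 31 + 31 + 28 + 31 + 30 + 5 = 1151.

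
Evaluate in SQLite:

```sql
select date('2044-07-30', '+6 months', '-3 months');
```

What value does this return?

2044-10-30

Adding +6 months to 2044-07-30 gives 2045-01-30.
Adding -3 months to 2045-01-30 gives 2044-10-30.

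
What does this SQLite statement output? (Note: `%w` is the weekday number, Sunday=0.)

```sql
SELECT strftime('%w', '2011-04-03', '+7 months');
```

First apply '+7 months': 2011-04-03 → 2011-11-03.
2011-11-03 is a Thursday; with Sunday=0 that is 4.

4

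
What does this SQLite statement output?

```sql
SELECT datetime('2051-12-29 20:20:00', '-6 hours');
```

-6 hours from 2051-12-29 20:20:00 is 2051-12-29 14:20:00.

2051-12-29 14:20:00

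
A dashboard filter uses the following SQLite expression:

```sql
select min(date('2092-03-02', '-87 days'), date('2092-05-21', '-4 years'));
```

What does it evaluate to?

2088-05-21

date('2092-03-02', '-87 days') → 2091-12-06.
date('2092-05-21', '-4 years') → 2088-05-21.
Earlier of the two is 2088-05-21.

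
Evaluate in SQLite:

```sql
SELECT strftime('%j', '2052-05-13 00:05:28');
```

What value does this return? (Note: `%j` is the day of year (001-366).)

Day-of-year for 2052-05-13: days since 2052-01-01 inclusive = 134, zero-padded to 134.

134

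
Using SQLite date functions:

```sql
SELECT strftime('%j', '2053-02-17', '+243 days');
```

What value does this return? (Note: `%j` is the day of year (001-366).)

First apply '+243 days': 2053-02-17 → 2053-10-18.
Day-of-year for 2053-10-18: days since 2053-01-01 inclusive = 291, zero-padded to 291.

291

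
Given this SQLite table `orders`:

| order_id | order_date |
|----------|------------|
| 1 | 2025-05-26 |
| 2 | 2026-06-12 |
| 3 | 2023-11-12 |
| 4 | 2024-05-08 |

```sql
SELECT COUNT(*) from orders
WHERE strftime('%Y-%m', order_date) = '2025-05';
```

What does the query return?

1

Rows with year-month 2025-05: 2025-05-26 → 1.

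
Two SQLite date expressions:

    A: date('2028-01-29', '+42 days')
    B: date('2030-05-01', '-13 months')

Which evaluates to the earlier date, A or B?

A

A = 2028-03-11.
B = 2029-04-01.
A is earlier.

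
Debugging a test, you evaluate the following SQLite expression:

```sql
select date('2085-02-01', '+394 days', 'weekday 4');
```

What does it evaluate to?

Applying '+394 days' to 2085-02-01: counting 394 days forward gives 2086-03-02.
`weekday 4` advances to the next Thursday; 2086-03-02 is a Saturday, so it moves forward to 2086-03-07.

2086-03-07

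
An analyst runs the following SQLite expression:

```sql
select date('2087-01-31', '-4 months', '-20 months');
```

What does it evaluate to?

Adding -4 months to 2087-01-31 targets 2086-09-31. September 2086 has only 30 days, so SQLite normalizes the 1-day overflow forward to 2086-10-01.
Adding -20 months to 2086-10-01 gives 2085-02-01.

2085-02-01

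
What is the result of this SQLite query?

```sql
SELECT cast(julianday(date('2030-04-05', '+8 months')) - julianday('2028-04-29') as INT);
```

950

Adding +8 months to 2030-04-05 gives 2030-12-05.
1 day remains in April 2028 after the 29th (30 − 29).
Full months from May 2028 through November 2030 contribute their day counts.
Then 5 days into December 2030.
Total: 1 + 31 + 30 + 31 + 31 + 30 + 31 + 30 + 31 + 31 + 28 + 31 + 30 + 31 + 30 + 31 + 31 + 30 + 31 + 30 + 31 + 31 + 28 + 31 + 30 + 31 + 30 + 31 + 31 + 30 + 31 + 30 + 5 = 950.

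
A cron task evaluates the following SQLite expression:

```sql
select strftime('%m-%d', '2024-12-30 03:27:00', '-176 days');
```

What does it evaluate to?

07-07

First apply '-176 days': 2024-12-30 03:27:00 → 2024-07-07 03:27:00.
`%m-%d` extracts the month-day: 07-07.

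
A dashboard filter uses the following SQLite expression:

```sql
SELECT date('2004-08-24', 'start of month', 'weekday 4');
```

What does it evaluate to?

2004-08-05

`start of month` rewinds 2004-08-24 to 2004-08-01.
`weekday 4` advances to the next Thursday; 2004-08-01 is a Sunday, so it moves forward to 2004-08-05.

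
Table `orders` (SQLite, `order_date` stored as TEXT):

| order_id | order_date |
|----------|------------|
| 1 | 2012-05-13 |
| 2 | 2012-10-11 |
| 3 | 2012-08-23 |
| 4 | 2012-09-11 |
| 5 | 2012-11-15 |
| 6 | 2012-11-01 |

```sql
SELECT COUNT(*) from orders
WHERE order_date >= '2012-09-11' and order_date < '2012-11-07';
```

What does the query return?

Rows in [2012-09-11, 2012-11-07): 2012-10-11, 2012-09-11, 2012-11-01 → 3 rows.

3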